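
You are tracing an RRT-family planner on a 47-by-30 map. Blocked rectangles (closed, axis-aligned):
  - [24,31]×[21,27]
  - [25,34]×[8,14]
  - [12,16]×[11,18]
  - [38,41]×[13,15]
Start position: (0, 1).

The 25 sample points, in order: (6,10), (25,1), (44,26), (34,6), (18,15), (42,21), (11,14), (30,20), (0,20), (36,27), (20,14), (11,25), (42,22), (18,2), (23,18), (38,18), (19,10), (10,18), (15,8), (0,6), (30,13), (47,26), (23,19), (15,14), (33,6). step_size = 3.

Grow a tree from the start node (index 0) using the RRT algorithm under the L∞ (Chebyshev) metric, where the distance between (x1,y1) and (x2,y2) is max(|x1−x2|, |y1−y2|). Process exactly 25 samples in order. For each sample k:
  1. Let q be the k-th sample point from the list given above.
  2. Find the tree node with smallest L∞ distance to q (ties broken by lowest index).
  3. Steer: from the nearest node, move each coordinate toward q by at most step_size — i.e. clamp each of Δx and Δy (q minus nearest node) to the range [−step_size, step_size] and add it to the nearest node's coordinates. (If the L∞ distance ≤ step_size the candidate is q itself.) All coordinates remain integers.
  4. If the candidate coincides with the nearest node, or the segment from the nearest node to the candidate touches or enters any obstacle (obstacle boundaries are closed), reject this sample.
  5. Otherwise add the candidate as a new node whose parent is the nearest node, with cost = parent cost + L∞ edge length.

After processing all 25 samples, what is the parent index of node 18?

Parent of node 18: 14

1. q=(6,10) nearest=0 d=9 new=(3,4) → add node 1 parent=0 cost=3
2. q=(25,1) nearest=1 d=22 new=(6,1) → add node 2 parent=1 cost=6
3. q=(44,26) nearest=2 d=38 new=(9,4) → add node 3 parent=2 cost=9
4. q=(34,6) nearest=3 d=25 new=(12,6) → add node 4 parent=3 cost=12
5. q=(18,15) nearest=4 d=9 new=(15,9) → add node 5 parent=4 cost=15
6. q=(42,21) nearest=5 d=27 new=(18,12) → add node 6 parent=5 cost=18
7. q=(11,14) nearest=5 d=5 new=(12,12) → blocked by [12,16]×[11,18], reject
8. q=(30,20) nearest=6 d=12 new=(21,15) → add node 7 parent=6 cost=21
9. q=(0,20) nearest=4 d=14 new=(9,9) → add node 8 parent=4 cost=15
10. q=(36,27) nearest=7 d=15 new=(24,18) → add node 9 parent=7 cost=24
11. q=(20,14) nearest=7 d=1 new=(20,14) → add node 10 parent=7 cost=22
12. q=(11,25) nearest=7 d=10 new=(18,18) → add node 11 parent=7 cost=24
13. q=(42,22) nearest=9 d=18 new=(27,21) → blocked by [24,31]×[21,27], reject
14. q=(18,2) nearest=4 d=6 new=(15,3) → add node 12 parent=4 cost=15
15. q=(23,18) nearest=9 d=1 new=(23,18) → add node 13 parent=9 cost=25
16. q=(38,18) nearest=9 d=14 new=(27,18) → add node 14 parent=9 cost=27
17. q=(19,10) nearest=6 d=2 new=(19,10) → add node 15 parent=6 cost=20
18. q=(10,18) nearest=6 d=8 new=(15,15) → blocked by [12,16]×[11,18], reject
19. q=(15,8) nearest=5 d=1 new=(15,8) → add node 16 parent=5 cost=16
20. q=(0,6) nearest=1 d=3 new=(0,6) → add node 17 parent=1 cost=6
21. q=(30,13) nearest=14 d=5 new=(30,15) → add node 18 parent=14 cost=30
22. q=(47,26) nearest=18 d=17 new=(33,18) → add node 19 parent=18 cost=33
23. q=(23,19) nearest=9 d=1 new=(23,19) → add node 20 parent=9 cost=25
24. q=(15,14) nearest=6 d=3 new=(15,14) → blocked by [12,16]×[11,18], reject
25. q=(33,6) nearest=18 d=9 new=(33,12) → blocked by [25,34]×[8,14], reject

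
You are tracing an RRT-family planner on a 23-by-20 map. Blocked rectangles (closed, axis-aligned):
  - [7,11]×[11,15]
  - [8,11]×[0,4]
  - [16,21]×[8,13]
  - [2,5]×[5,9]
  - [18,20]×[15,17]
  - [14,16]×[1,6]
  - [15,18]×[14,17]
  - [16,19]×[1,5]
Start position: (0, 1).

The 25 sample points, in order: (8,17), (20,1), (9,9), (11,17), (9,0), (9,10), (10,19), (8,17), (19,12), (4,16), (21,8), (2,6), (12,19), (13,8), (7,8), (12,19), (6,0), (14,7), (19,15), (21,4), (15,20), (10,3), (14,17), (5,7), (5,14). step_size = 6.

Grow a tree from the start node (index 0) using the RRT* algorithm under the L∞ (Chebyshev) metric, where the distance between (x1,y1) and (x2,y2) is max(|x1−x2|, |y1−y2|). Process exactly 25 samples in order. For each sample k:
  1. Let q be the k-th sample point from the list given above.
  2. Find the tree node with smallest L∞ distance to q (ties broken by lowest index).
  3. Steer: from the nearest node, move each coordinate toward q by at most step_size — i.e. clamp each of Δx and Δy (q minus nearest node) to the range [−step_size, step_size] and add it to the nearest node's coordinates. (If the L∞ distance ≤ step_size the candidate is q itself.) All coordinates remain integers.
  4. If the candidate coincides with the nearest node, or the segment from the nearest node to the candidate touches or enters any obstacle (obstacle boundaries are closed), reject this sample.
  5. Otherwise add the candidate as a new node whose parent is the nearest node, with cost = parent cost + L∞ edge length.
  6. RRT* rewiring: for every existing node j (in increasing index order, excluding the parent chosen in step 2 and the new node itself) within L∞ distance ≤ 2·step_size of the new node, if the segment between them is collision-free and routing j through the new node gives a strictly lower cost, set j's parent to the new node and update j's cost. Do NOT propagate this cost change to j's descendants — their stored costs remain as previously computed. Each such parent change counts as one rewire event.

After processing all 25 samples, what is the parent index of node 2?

1. q=(8,17) nearest=0 d=16 new=(6,7) → blocked by [2,5]×[5,9], reject
2. q=(20,1) nearest=0 d=20 new=(6,1) → add node 1 parent=0 cost=6
3. q=(9,9) nearest=1 d=8 new=(9,7) → add node 2 parent=1 cost=12
4. q=(11,17) nearest=2 d=10 new=(11,13) → blocked by [7,11]×[11,15], reject
5. q=(9,0) nearest=1 d=3 new=(9,0) → blocked by [8,11]×[0,4], reject
6. q=(9,10) nearest=2 d=3 new=(9,10) → add node 3 parent=2 cost=15
7. q=(10,19) nearest=3 d=9 new=(10,16) → blocked by [7,11]×[11,15], reject
8. q=(8,17) nearest=3 d=7 new=(8,16) → blocked by [7,11]×[11,15], reject
9. q=(19,12) nearest=2 d=10 new=(15,12) → add node 4 parent=2 cost=18
10. q=(4,16) nearest=3 d=6 new=(4,16) → blocked by [7,11]×[11,15], reject
11. q=(21,8) nearest=4 d=6 new=(21,8) → blocked by [16,21]×[8,13], reject
12. q=(2,6) nearest=0 d=5 new=(2,6) → blocked by [2,5]×[5,9], reject
13. q=(12,19) nearest=4 d=7 new=(12,18) → add node 5 parent=4 cost=24
14. q=(13,8) nearest=2 d=4 new=(13,8) → add node 6 parent=2 cost=16
15. q=(7,8) nearest=2 d=2 new=(7,8) → add node 7 parent=2 cost=14
16. q=(12,19) nearest=5 d=1 new=(12,19) → add node 8 parent=5 cost=25
17. q=(6,0) nearest=1 d=1 new=(6,0) → add node 9 parent=1 cost=7
18. q=(14,7) nearest=6 d=1 new=(14,7) → add node 10 parent=6 cost=17
19. q=(19,15) nearest=4 d=4 new=(19,15) → blocked by [16,21]×[8,13], reject
20. q=(21,4) nearest=10 d=7 new=(20,4) → blocked by [14,16]×[1,6], reject
21. q=(15,20) nearest=5 d=3 new=(15,20) → add node 11 parent=5 cost=27
22. q=(10,3) nearest=1 d=4 new=(10,3) → blocked by [8,11]×[0,4], reject
23. q=(14,17) nearest=5 d=2 new=(14,17) → add node 12 parent=5 cost=26
24. q=(5,7) nearest=7 d=2 new=(5,7) → blocked by [2,5]×[5,9], reject
25. q=(5,14) nearest=3 d=4 new=(5,14) → blocked by [7,11]×[11,15], reject

Parent of node 2: 1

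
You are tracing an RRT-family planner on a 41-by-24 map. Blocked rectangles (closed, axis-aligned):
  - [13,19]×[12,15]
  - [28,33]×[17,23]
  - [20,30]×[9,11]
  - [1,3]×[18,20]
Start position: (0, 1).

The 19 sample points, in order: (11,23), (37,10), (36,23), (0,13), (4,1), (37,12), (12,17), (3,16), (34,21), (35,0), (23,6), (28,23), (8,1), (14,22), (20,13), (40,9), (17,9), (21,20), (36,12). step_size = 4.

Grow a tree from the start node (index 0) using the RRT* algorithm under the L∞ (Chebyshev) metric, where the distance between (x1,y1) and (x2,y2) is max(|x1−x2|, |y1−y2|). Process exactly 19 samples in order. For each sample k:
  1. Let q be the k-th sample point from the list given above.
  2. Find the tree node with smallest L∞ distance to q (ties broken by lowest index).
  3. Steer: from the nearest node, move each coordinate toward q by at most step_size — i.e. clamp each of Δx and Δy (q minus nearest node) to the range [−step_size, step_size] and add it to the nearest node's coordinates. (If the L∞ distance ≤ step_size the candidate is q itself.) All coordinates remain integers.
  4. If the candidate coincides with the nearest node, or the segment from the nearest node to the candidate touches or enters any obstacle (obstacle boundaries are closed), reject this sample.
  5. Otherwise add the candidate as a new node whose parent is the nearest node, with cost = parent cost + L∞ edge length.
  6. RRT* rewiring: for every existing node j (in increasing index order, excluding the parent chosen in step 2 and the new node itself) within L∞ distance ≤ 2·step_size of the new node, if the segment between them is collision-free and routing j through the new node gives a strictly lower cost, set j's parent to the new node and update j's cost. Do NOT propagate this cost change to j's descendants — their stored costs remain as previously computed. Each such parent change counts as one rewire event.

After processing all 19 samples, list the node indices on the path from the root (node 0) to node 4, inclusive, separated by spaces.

Path: 0 1 4

1. q=(11,23) nearest=0 d=22 new=(4,5) → add node 1 parent=0 cost=4
2. q=(37,10) nearest=1 d=33 new=(8,9) → add node 2 parent=1 cost=8
3. q=(36,23) nearest=2 d=28 new=(12,13) → add node 3 parent=2 cost=12
4. q=(0,13) nearest=1 d=8 new=(0,9) → add node 4 parent=1 cost=8
5. q=(4,1) nearest=0 d=4 new=(4,1) → add node 5 parent=0 cost=4
6. q=(37,12) nearest=3 d=25 new=(16,12) → blocked by [13,19]×[12,15], reject
7. q=(12,17) nearest=3 d=4 new=(12,17) → add node 6 parent=3 cost=16
8. q=(3,16) nearest=2 d=7 new=(4,13) → add node 7 parent=2 cost=12
9. q=(34,21) nearest=3 d=22 new=(16,17) → blocked by [13,19]×[12,15], reject
10. q=(35,0) nearest=3 d=23 new=(16,9) → blocked by [13,19]×[12,15], reject
11. q=(23,6) nearest=3 d=11 new=(16,9) → blocked by [13,19]×[12,15], reject
12. q=(28,23) nearest=3 d=16 new=(16,17) → blocked by [13,19]×[12,15], reject
13. q=(8,1) nearest=1 d=4 new=(8,1) → add node 8 parent=1 cost=8
14. q=(14,22) nearest=6 d=5 new=(14,21) → add node 9 parent=6 cost=20
15. q=(20,13) nearest=3 d=8 new=(16,13) → blocked by [13,19]×[12,15], reject
16. q=(40,9) nearest=9 d=26 new=(18,17) → add node 10 parent=9 cost=24
17. q=(17,9) nearest=3 d=5 new=(16,9) → blocked by [13,19]×[12,15], reject
18. q=(21,20) nearest=10 d=3 new=(21,20) → add node 11 parent=10 cost=27
19. q=(36,12) nearest=11 d=15 new=(25,16) → add node 12 parent=11 cost=31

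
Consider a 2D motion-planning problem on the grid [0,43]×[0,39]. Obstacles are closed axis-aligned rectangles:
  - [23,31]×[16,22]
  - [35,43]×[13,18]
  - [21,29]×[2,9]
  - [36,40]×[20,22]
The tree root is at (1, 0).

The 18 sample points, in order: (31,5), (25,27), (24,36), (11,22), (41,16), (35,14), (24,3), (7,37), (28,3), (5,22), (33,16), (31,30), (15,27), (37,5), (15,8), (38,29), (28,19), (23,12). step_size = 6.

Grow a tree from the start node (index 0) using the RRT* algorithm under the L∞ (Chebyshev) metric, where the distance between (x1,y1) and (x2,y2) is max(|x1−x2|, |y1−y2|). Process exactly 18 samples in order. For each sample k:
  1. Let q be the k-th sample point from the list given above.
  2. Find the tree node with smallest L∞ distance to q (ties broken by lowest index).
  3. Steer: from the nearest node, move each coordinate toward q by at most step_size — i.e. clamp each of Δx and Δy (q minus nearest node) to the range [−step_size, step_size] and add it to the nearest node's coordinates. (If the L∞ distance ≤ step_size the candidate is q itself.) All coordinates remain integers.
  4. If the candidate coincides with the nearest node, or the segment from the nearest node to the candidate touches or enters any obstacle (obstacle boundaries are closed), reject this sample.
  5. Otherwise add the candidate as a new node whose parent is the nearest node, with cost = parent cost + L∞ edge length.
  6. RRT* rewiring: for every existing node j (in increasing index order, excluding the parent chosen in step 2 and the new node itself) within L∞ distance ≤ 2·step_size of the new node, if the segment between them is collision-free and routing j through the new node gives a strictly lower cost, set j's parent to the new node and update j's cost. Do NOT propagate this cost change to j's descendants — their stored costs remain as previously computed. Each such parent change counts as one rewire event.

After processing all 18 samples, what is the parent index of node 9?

1. q=(31,5) nearest=0 d=30 new=(7,5) → add node 1 parent=0 cost=6
2. q=(25,27) nearest=1 d=22 new=(13,11) → add node 2 parent=1 cost=12
3. q=(24,36) nearest=2 d=25 new=(19,17) → add node 3 parent=2 cost=18
4. q=(11,22) nearest=3 d=8 new=(13,22) → add node 4 parent=3 cost=24
5. q=(41,16) nearest=3 d=22 new=(25,16) → blocked by [23,31]×[16,22], reject
6. q=(35,14) nearest=3 d=16 new=(25,14) → add node 5 parent=3 cost=24
7. q=(24,3) nearest=2 d=11 new=(19,5) → add node 6 parent=2 cost=18
8. q=(7,37) nearest=4 d=15 new=(7,28) → add node 7 parent=4 cost=30
9. q=(28,3) nearest=6 d=9 new=(25,3) → blocked by [21,29]×[2,9], reject
10. q=(5,22) nearest=7 d=6 new=(5,22) → add node 8 parent=7 cost=36
11. q=(33,16) nearest=5 d=8 new=(31,16) → blocked by [23,31]×[16,22], reject
12. q=(31,30) nearest=3 d=13 new=(25,23) → blocked by [23,31]×[16,22], reject
13. q=(15,27) nearest=4 d=5 new=(15,27) → add node 9 parent=4 cost=29
14. q=(37,5) nearest=5 d=12 new=(31,8) → add node 10 parent=5 cost=30
15. q=(15,8) nearest=2 d=3 new=(15,8) → add node 11 parent=2 cost=15
16. q=(38,29) nearest=5 d=15 new=(31,20) → blocked by [23,31]×[16,22], reject
17. q=(28,19) nearest=5 d=5 new=(28,19) → blocked by [23,31]×[16,22], reject
18. q=(23,12) nearest=5 d=2 new=(23,12) → add node 12 parent=5 cost=26

Parent of node 9: 4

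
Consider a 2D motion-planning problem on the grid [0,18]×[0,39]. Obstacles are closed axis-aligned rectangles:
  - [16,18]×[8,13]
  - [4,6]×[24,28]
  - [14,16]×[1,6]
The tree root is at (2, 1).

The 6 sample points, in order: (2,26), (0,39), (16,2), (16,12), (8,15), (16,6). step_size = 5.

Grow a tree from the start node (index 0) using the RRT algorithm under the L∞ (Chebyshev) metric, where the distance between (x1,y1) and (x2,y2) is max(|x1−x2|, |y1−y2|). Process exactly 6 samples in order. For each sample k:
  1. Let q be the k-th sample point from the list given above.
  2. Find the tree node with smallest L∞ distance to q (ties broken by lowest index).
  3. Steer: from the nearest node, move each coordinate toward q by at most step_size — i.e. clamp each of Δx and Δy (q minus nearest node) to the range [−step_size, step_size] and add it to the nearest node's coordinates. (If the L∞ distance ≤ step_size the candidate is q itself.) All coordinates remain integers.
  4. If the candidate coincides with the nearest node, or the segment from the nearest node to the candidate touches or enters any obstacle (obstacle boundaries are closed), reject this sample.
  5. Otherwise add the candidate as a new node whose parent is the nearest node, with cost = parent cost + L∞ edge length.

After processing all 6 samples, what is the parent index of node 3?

1. q=(2,26) nearest=0 d=25 new=(2,6) → add node 1 parent=0 cost=5
2. q=(0,39) nearest=1 d=33 new=(0,11) → add node 2 parent=1 cost=10
3. q=(16,2) nearest=0 d=14 new=(7,2) → add node 3 parent=0 cost=5
4. q=(16,12) nearest=3 d=10 new=(12,7) → add node 4 parent=3 cost=10
5. q=(8,15) nearest=2 d=8 new=(5,15) → add node 5 parent=2 cost=15
6. q=(16,6) nearest=4 d=4 new=(16,6) → blocked by [14,16]×[1,6], reject

Parent of node 3: 0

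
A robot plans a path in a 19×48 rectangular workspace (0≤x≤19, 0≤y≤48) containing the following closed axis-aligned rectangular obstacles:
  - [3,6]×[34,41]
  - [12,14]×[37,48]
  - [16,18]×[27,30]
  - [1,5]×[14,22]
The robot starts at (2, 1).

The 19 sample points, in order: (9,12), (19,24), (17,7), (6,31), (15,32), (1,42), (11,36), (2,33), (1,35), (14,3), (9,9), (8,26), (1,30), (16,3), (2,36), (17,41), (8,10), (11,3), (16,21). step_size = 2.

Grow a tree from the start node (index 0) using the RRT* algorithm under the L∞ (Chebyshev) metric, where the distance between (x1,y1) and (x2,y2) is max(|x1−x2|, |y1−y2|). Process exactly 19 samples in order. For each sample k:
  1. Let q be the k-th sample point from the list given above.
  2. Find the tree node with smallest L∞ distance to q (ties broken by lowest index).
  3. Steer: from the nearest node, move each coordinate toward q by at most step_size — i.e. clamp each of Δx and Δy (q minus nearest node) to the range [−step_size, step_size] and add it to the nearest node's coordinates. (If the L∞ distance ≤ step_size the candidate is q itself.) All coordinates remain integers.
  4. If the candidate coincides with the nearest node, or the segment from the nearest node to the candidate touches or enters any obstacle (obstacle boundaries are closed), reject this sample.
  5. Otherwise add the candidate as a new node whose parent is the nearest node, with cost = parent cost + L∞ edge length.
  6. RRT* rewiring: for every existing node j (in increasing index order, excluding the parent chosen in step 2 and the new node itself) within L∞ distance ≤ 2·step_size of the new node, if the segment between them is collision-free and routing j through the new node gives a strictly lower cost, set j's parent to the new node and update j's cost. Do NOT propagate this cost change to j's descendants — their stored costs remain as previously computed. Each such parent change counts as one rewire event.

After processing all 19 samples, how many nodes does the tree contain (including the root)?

Node count: 18

1. q=(9,12) nearest=0 d=11 new=(4,3) → add node 1 parent=0 cost=2
2. q=(19,24) nearest=1 d=21 new=(6,5) → add node 2 parent=1 cost=4
3. q=(17,7) nearest=2 d=11 new=(8,7) → add node 3 parent=2 cost=6
4. q=(6,31) nearest=3 d=24 new=(6,9) → add node 4 parent=3 cost=8
5. q=(15,32) nearest=4 d=23 new=(8,11) → add node 5 parent=4 cost=10
6. q=(1,42) nearest=5 d=31 new=(6,13) → add node 6 parent=5 cost=12
7. q=(11,36) nearest=6 d=23 new=(8,15) → add node 7 parent=6 cost=14
8. q=(2,33) nearest=7 d=18 new=(6,17) → add node 8 parent=7 cost=16
9. q=(1,35) nearest=8 d=18 new=(4,19) → blocked by [1,5]×[14,22], reject
10. q=(14,3) nearest=3 d=6 new=(10,5) → add node 9 parent=3 cost=8
11. q=(9,9) nearest=3 d=2 new=(9,9) → add node 10 parent=3 cost=8
12. q=(8,26) nearest=8 d=9 new=(8,19) → add node 11 parent=8 cost=18
13. q=(1,30) nearest=11 d=11 new=(6,21) → add node 12 parent=11 cost=20
14. q=(16,3) nearest=9 d=6 new=(12,3) → add node 13 parent=9 cost=10
15. q=(2,36) nearest=12 d=15 new=(4,23) → blocked by [1,5]×[14,22], reject
16. q=(17,41) nearest=12 d=20 new=(8,23) → add node 14 parent=12 cost=22
17. q=(8,10) nearest=5 d=1 new=(8,10) → add node 15 parent=5 cost=11
18. q=(11,3) nearest=13 d=1 new=(11,3) → add node 16 parent=13 cost=11
19. q=(16,21) nearest=7 d=8 new=(10,17) → add node 17 parent=7 cost=16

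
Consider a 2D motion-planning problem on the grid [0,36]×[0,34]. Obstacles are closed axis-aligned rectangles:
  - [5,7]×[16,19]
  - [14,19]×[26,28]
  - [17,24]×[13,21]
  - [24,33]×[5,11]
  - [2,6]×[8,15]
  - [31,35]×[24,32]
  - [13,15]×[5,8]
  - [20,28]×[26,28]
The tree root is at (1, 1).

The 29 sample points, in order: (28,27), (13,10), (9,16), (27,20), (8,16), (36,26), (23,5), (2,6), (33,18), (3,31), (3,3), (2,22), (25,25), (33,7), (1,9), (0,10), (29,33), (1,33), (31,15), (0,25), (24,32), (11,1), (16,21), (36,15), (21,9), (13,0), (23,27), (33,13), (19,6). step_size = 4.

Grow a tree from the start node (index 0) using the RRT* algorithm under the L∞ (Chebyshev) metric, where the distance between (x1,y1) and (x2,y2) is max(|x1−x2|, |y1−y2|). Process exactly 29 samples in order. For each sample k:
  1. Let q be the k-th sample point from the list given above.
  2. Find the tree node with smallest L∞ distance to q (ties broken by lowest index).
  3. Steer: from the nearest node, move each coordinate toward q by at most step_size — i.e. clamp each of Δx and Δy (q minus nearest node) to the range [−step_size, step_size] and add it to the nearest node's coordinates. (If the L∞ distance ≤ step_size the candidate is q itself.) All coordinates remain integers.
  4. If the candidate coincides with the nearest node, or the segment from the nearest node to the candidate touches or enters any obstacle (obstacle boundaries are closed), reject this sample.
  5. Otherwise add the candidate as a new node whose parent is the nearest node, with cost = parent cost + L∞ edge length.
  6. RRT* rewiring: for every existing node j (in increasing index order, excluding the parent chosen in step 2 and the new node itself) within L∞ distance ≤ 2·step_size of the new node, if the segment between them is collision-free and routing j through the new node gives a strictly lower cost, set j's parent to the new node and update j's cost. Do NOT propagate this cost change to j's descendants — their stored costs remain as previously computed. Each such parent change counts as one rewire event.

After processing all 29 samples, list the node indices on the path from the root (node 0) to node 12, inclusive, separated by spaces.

1. q=(28,27) nearest=0 d=27 new=(5,5) → add node 1 parent=0 cost=4
2. q=(13,10) nearest=1 d=8 new=(9,9) → add node 2 parent=1 cost=8
3. q=(9,16) nearest=2 d=7 new=(9,13) → add node 3 parent=2 cost=12
4. q=(27,20) nearest=2 d=18 new=(13,13) → add node 4 parent=2 cost=12
5. q=(8,16) nearest=3 d=3 new=(8,16) → add node 5 parent=3 cost=15
6. q=(36,26) nearest=4 d=23 new=(17,17) → blocked by [17,24]×[13,21], reject
7. q=(23,5) nearest=4 d=10 new=(17,9) → add node 6 parent=4 cost=16
8. q=(2,6) nearest=1 d=3 new=(2,6) → add node 7 parent=1 cost=7
9. q=(33,18) nearest=6 d=16 new=(21,13) → blocked by [17,24]×[13,21], reject
10. q=(3,31) nearest=5 d=15 new=(4,20) → blocked by [5,7]×[16,19], reject
11. q=(3,3) nearest=0 d=2 new=(3,3) → add node 8 parent=0 cost=2; rewire 7→8 (5<7)
12. q=(2,22) nearest=5 d=6 new=(4,20) → blocked by [5,7]×[16,19], reject
13. q=(25,25) nearest=4 d=12 new=(17,17) → blocked by [17,24]×[13,21], reject
14. q=(33,7) nearest=6 d=16 new=(21,7) → add node 9 parent=6 cost=20
15. q=(1,9) nearest=7 d=3 new=(1,9) → add node 10 parent=7 cost=8
16. q=(0,10) nearest=10 d=1 new=(0,10) → add node 11 parent=10 cost=9
17. q=(29,33) nearest=3 d=20 new=(13,17) → add node 12 parent=3 cost=16
18. q=(1,33) nearest=12 d=16 new=(9,21) → add node 13 parent=12 cost=20
19. q=(31,15) nearest=9 d=10 new=(25,11) → blocked by [24,33]×[5,11], reject
20. q=(0,25) nearest=5 d=9 new=(4,20) → blocked by [5,7]×[16,19], reject
21. q=(24,32) nearest=12 d=15 new=(17,21) → blocked by [17,24]×[13,21], reject
22. q=(11,1) nearest=1 d=6 new=(9,1) → add node 14 parent=1 cost=8
23. q=(16,21) nearest=12 d=4 new=(16,21) → add node 15 parent=12 cost=20
24. q=(36,15) nearest=9 d=15 new=(25,11) → blocked by [24,33]×[5,11], reject
25. q=(21,9) nearest=9 d=2 new=(21,9) → add node 16 parent=9 cost=22
26. q=(13,0) nearest=14 d=4 new=(13,0) → add node 17 parent=14 cost=12
27. q=(23,27) nearest=15 d=7 new=(20,25) → add node 18 parent=15 cost=24
28. q=(33,13) nearest=9 d=12 new=(25,11) → blocked by [24,33]×[5,11], reject
29. q=(19,6) nearest=9 d=2 new=(19,6) → add node 19 parent=9 cost=22

Path: 0 1 2 3 12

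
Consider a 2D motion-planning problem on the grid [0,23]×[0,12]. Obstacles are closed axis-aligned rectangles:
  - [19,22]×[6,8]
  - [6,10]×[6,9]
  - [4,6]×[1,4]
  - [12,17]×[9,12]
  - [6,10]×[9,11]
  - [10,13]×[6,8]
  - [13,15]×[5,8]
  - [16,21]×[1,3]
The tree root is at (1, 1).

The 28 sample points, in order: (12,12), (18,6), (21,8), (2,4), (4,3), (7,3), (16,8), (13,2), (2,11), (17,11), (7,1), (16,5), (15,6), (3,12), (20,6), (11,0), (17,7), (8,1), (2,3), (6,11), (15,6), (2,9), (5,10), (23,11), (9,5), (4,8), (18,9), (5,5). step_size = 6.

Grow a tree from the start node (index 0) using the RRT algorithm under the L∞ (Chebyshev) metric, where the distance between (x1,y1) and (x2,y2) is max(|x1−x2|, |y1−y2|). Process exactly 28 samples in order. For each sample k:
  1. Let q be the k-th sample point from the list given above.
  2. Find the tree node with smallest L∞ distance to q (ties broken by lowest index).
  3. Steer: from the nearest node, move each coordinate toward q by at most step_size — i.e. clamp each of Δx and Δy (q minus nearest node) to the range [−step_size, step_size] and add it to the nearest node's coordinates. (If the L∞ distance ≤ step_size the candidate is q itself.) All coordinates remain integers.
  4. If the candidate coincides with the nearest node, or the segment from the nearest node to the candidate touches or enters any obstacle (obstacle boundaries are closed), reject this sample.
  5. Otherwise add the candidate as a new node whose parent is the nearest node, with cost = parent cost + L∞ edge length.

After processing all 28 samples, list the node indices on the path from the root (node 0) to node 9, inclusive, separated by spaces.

1. q=(12,12) nearest=0 d=11 new=(7,7) → blocked by [6,10]×[6,9], reject
2. q=(18,6) nearest=0 d=17 new=(7,6) → blocked by [6,10]×[6,9], reject
3. q=(21,8) nearest=0 d=20 new=(7,7) → blocked by [6,10]×[6,9], reject
4. q=(2,4) nearest=0 d=3 new=(2,4) → add node 1 parent=0 cost=3
5. q=(4,3) nearest=1 d=2 new=(4,3) → blocked by [4,6]×[1,4], reject
6. q=(7,3) nearest=1 d=5 new=(7,3) → blocked by [4,6]×[1,4], reject
7. q=(16,8) nearest=1 d=14 new=(8,8) → blocked by [6,10]×[6,9], reject
8. q=(13,2) nearest=1 d=11 new=(8,2) → blocked by [4,6]×[1,4], reject
9. q=(2,11) nearest=1 d=7 new=(2,10) → add node 2 parent=1 cost=9
10. q=(17,11) nearest=1 d=15 new=(8,10) → blocked by [6,10]×[6,9], reject
11. q=(7,1) nearest=1 d=5 new=(7,1) → blocked by [4,6]×[1,4], reject
12. q=(16,5) nearest=1 d=14 new=(8,5) → add node 3 parent=1 cost=9
13. q=(15,6) nearest=3 d=7 new=(14,6) → blocked by [13,15]×[5,8], reject
14. q=(3,12) nearest=2 d=2 new=(3,12) → add node 4 parent=2 cost=11
15. q=(20,6) nearest=3 d=12 new=(14,6) → blocked by [13,15]×[5,8], reject
16. q=(11,0) nearest=3 d=5 new=(11,0) → add node 5 parent=3 cost=14
17. q=(17,7) nearest=5 d=7 new=(17,6) → add node 6 parent=5 cost=20
18. q=(8,1) nearest=5 d=3 new=(8,1) → add node 7 parent=5 cost=17
19. q=(2,3) nearest=1 d=1 new=(2,3) → add node 8 parent=1 cost=4
20. q=(6,11) nearest=4 d=3 new=(6,11) → blocked by [6,10]×[9,11], reject
21. q=(15,6) nearest=6 d=2 new=(15,6) → blocked by [13,15]×[5,8], reject
22. q=(2,9) nearest=2 d=1 new=(2,9) → add node 9 parent=2 cost=10
23. q=(5,10) nearest=4 d=2 new=(5,10) → add node 10 parent=4 cost=13
24. q=(23,11) nearest=6 d=6 new=(23,11) → blocked by [19,22]×[6,8], reject
25. q=(9,5) nearest=3 d=1 new=(9,5) → add node 11 parent=3 cost=10
26. q=(4,8) nearest=2 d=2 new=(4,8) → add node 12 parent=2 cost=11
27. q=(18,9) nearest=6 d=3 new=(18,9) → add node 13 parent=6 cost=23
28. q=(5,5) nearest=1 d=3 new=(5,5) → add node 14 parent=1 cost=6

Path: 0 1 2 9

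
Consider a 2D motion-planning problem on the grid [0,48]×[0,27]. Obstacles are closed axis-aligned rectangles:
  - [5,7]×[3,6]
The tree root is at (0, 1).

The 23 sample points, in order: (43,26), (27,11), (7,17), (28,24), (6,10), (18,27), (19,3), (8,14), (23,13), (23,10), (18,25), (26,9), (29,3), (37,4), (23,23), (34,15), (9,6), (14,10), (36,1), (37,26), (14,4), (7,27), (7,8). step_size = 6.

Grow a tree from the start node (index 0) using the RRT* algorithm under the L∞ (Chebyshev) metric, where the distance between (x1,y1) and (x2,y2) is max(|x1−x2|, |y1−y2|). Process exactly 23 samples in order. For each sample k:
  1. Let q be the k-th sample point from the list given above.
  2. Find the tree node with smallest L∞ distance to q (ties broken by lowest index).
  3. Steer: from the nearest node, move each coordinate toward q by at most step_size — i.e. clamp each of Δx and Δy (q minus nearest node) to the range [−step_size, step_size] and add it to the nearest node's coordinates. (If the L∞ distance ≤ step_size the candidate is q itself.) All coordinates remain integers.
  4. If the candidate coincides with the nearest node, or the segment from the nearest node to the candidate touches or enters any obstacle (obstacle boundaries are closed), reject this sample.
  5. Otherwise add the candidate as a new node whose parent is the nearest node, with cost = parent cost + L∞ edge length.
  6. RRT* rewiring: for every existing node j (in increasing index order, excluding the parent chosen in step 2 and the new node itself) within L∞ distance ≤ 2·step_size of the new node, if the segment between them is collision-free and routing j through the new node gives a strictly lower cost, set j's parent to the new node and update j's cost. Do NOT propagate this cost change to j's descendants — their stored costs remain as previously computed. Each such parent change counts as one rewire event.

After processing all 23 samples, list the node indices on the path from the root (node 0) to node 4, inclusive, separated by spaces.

1. q=(43,26) nearest=0 d=43 new=(6,7) → blocked by [5,7]×[3,6], reject
2. q=(27,11) nearest=0 d=27 new=(6,7) → blocked by [5,7]×[3,6], reject
3. q=(7,17) nearest=0 d=16 new=(6,7) → blocked by [5,7]×[3,6], reject
4. q=(28,24) nearest=0 d=28 new=(6,7) → blocked by [5,7]×[3,6], reject
5. q=(6,10) nearest=0 d=9 new=(6,7) → blocked by [5,7]×[3,6], reject
6. q=(18,27) nearest=0 d=26 new=(6,7) → blocked by [5,7]×[3,6], reject
7. q=(19,3) nearest=0 d=19 new=(6,3) → blocked by [5,7]×[3,6], reject
8. q=(8,14) nearest=0 d=13 new=(6,7) → blocked by [5,7]×[3,6], reject
9. q=(23,13) nearest=0 d=23 new=(6,7) → blocked by [5,7]×[3,6], reject
10. q=(23,10) nearest=0 d=23 new=(6,7) → blocked by [5,7]×[3,6], reject
11. q=(18,25) nearest=0 d=24 new=(6,7) → blocked by [5,7]×[3,6], reject
12. q=(26,9) nearest=0 d=26 new=(6,7) → blocked by [5,7]×[3,6], reject
13. q=(29,3) nearest=0 d=29 new=(6,3) → blocked by [5,7]×[3,6], reject
14. q=(37,4) nearest=0 d=37 new=(6,4) → blocked by [5,7]×[3,6], reject
15. q=(23,23) nearest=0 d=23 new=(6,7) → blocked by [5,7]×[3,6], reject
16. q=(34,15) nearest=0 d=34 new=(6,7) → blocked by [5,7]×[3,6], reject
17. q=(9,6) nearest=0 d=9 new=(6,6) → blocked by [5,7]×[3,6], reject
18. q=(14,10) nearest=0 d=14 new=(6,7) → blocked by [5,7]×[3,6], reject
19. q=(36,1) nearest=0 d=36 new=(6,1) → add node 1 parent=0 cost=6
20. q=(37,26) nearest=1 d=31 new=(12,7) → add node 2 parent=1 cost=12
21. q=(14,4) nearest=2 d=3 new=(14,4) → add node 3 parent=2 cost=15
22. q=(7,27) nearest=2 d=20 new=(7,13) → add node 4 parent=2 cost=18
23. q=(7,8) nearest=2 d=5 new=(7,8) → add node 5 parent=2 cost=17

Path: 0 1 2 4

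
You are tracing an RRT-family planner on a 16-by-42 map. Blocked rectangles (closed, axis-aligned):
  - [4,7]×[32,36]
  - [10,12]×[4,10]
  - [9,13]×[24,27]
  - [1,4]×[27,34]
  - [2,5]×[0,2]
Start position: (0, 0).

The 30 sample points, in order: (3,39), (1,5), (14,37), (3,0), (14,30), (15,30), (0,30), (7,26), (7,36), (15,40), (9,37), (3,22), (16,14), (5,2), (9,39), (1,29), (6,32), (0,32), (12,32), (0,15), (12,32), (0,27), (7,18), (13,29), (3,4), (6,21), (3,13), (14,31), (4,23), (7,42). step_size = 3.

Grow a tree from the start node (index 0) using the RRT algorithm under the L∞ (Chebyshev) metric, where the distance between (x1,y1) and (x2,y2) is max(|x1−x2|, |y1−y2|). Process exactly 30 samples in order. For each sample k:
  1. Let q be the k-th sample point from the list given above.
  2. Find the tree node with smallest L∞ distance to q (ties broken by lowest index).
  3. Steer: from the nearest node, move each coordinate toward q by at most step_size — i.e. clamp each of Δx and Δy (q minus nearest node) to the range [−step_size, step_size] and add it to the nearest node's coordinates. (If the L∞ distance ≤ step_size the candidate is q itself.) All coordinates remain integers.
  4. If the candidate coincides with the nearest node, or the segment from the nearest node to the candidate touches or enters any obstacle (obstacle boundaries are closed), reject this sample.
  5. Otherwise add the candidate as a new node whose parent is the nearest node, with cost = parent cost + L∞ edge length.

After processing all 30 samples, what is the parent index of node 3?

Parent of node 3: 2

1. q=(3,39) nearest=0 d=39 new=(3,3) → blocked by [2,5]×[0,2], reject
2. q=(1,5) nearest=0 d=5 new=(1,3) → add node 1 parent=0 cost=3
3. q=(14,37) nearest=1 d=34 new=(4,6) → add node 2 parent=1 cost=6
4. q=(3,0) nearest=0 d=3 new=(3,0) → blocked by [2,5]×[0,2], reject
5. q=(14,30) nearest=2 d=24 new=(7,9) → add node 3 parent=2 cost=9
6. q=(15,30) nearest=3 d=21 new=(10,12) → add node 4 parent=3 cost=12
7. q=(0,30) nearest=4 d=18 new=(7,15) → add node 5 parent=4 cost=15
8. q=(7,26) nearest=5 d=11 new=(7,18) → add node 6 parent=5 cost=18
9. q=(7,36) nearest=6 d=18 new=(7,21) → add node 7 parent=6 cost=21
10. q=(15,40) nearest=7 d=19 new=(10,24) → blocked by [9,13]×[24,27], reject
11. q=(9,37) nearest=7 d=16 new=(9,24) → blocked by [9,13]×[24,27], reject
12. q=(3,22) nearest=6 d=4 new=(4,21) → add node 8 parent=6 cost=21
13. q=(16,14) nearest=4 d=6 new=(13,14) → add node 9 parent=4 cost=15
14. q=(5,2) nearest=1 d=4 new=(4,2) → blocked by [2,5]×[0,2], reject
15. q=(9,39) nearest=7 d=18 new=(9,24) → blocked by [9,13]×[24,27], reject
16. q=(1,29) nearest=7 d=8 new=(4,24) → add node 10 parent=7 cost=24
17. q=(6,32) nearest=10 d=8 new=(6,27) → add node 11 parent=10 cost=27
18. q=(0,32) nearest=11 d=6 new=(3,30) → blocked by [1,4]×[27,34], reject
19. q=(12,32) nearest=11 d=6 new=(9,30) → add node 12 parent=11 cost=30
20. q=(0,15) nearest=8 d=6 new=(1,18) → add node 13 parent=8 cost=24
21. q=(12,32) nearest=12 d=3 new=(12,32) → add node 14 parent=12 cost=33
22. q=(0,27) nearest=10 d=4 new=(1,27) → blocked by [1,4]×[27,34], reject
23. q=(7,18) nearest=6 d=0 → coincident, reject
24. q=(13,29) nearest=14 d=3 new=(13,29) → add node 15 parent=14 cost=36
25. q=(3,4) nearest=1 d=2 new=(3,4) → add node 16 parent=1 cost=5
26. q=(6,21) nearest=7 d=1 new=(6,21) → add node 17 parent=7 cost=22
27. q=(3,13) nearest=3 d=4 new=(4,12) → add node 18 parent=3 cost=12
28. q=(14,31) nearest=14 d=2 new=(14,31) → add node 19 parent=14 cost=35
29. q=(4,23) nearest=10 d=1 new=(4,23) → add node 20 parent=10 cost=25
30. q=(7,42) nearest=14 d=10 new=(9,35) → add node 21 parent=14 cost=36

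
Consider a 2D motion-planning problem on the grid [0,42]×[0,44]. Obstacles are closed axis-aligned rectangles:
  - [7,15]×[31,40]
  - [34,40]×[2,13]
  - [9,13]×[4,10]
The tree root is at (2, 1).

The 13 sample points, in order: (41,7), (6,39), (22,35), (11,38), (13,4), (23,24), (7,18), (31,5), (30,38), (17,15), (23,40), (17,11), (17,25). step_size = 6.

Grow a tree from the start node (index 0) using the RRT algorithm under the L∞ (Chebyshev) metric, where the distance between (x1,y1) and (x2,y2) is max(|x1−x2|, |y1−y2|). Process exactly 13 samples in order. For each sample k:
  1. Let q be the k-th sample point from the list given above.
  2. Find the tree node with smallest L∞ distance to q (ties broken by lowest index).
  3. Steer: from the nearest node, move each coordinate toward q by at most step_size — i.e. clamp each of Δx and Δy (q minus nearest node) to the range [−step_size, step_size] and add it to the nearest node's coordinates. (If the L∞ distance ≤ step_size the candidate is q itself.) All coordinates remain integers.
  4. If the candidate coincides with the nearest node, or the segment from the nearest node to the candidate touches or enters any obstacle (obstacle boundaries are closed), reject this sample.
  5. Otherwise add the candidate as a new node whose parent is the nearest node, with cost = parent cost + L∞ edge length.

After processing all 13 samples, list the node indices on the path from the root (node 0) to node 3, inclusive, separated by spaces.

Path: 0 1 2 3

1. q=(41,7) nearest=0 d=39 new=(8,7) → add node 1 parent=0 cost=6
2. q=(6,39) nearest=1 d=32 new=(6,13) → add node 2 parent=1 cost=12
3. q=(22,35) nearest=2 d=22 new=(12,19) → add node 3 parent=2 cost=18
4. q=(11,38) nearest=3 d=19 new=(11,25) → add node 4 parent=3 cost=24
5. q=(13,4) nearest=1 d=5 new=(13,4) → blocked by [9,13]×[4,10], reject
6. q=(23,24) nearest=3 d=11 new=(18,24) → add node 5 parent=3 cost=24
7. q=(7,18) nearest=2 d=5 new=(7,18) → add node 6 parent=2 cost=17
8. q=(31,5) nearest=3 d=19 new=(18,13) → add node 7 parent=3 cost=24
9. q=(30,38) nearest=5 d=14 new=(24,30) → add node 8 parent=5 cost=30
10. q=(17,15) nearest=7 d=2 new=(17,15) → add node 9 parent=7 cost=26
11. q=(23,40) nearest=8 d=10 new=(23,36) → add node 10 parent=8 cost=36
12. q=(17,11) nearest=7 d=2 new=(17,11) → add node 11 parent=7 cost=26
13. q=(17,25) nearest=5 d=1 new=(17,25) → add node 12 parent=5 cost=25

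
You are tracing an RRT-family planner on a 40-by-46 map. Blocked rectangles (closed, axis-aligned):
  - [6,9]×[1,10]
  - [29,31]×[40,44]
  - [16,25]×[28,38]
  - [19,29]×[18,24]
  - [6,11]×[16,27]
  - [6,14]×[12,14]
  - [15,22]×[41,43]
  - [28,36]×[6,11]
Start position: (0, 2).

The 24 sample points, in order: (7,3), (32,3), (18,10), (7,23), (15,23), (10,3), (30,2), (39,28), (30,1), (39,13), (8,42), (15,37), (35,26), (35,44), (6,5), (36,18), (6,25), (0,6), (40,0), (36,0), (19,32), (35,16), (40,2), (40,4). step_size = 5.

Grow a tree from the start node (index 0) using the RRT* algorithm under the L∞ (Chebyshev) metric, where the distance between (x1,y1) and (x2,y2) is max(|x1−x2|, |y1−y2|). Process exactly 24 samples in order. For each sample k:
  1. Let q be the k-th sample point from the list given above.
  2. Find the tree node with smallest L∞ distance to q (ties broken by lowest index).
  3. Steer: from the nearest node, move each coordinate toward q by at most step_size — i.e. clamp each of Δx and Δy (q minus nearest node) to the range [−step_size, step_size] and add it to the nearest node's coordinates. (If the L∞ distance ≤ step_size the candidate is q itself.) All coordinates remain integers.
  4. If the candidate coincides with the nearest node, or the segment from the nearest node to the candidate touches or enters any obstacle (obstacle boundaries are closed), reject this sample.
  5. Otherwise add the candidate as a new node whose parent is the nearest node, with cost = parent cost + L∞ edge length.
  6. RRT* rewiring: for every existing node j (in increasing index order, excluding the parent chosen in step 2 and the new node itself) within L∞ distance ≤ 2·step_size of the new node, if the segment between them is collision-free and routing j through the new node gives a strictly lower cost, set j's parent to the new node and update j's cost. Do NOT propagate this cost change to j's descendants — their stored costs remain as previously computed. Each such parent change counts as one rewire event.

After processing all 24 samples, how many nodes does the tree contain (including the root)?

Node count: 4

1. q=(7,3) nearest=0 d=7 new=(5,3) → add node 1 parent=0 cost=5
2. q=(32,3) nearest=1 d=27 new=(10,3) → blocked by [6,9]×[1,10], reject
3. q=(18,10) nearest=1 d=13 new=(10,8) → blocked by [6,9]×[1,10], reject
4. q=(7,23) nearest=1 d=20 new=(7,8) → blocked by [6,9]×[1,10], reject
5. q=(15,23) nearest=1 d=20 new=(10,8) → blocked by [6,9]×[1,10], reject
6. q=(10,3) nearest=1 d=5 new=(10,3) → blocked by [6,9]×[1,10], reject
7. q=(30,2) nearest=1 d=25 new=(10,2) → blocked by [6,9]×[1,10], reject
8. q=(39,28) nearest=1 d=34 new=(10,8) → blocked by [6,9]×[1,10], reject
9. q=(30,1) nearest=1 d=25 new=(10,1) → blocked by [6,9]×[1,10], reject
10. q=(39,13) nearest=1 d=34 new=(10,8) → blocked by [6,9]×[1,10], reject
11. q=(8,42) nearest=1 d=39 new=(8,8) → blocked by [6,9]×[1,10], reject
12. q=(15,37) nearest=1 d=34 new=(10,8) → blocked by [6,9]×[1,10], reject
13. q=(35,26) nearest=1 d=30 new=(10,8) → blocked by [6,9]×[1,10], reject
14. q=(35,44) nearest=1 d=41 new=(10,8) → blocked by [6,9]×[1,10], reject
15. q=(6,5) nearest=1 d=2 new=(6,5) → blocked by [6,9]×[1,10], reject
16. q=(36,18) nearest=1 d=31 new=(10,8) → blocked by [6,9]×[1,10], reject
17. q=(6,25) nearest=1 d=22 new=(6,8) → blocked by [6,9]×[1,10], reject
18. q=(0,6) nearest=0 d=4 new=(0,6) → add node 2 parent=0 cost=4
19. q=(40,0) nearest=1 d=35 new=(10,0) → blocked by [6,9]×[1,10], reject
20. q=(36,0) nearest=1 d=31 new=(10,0) → blocked by [6,9]×[1,10], reject
21. q=(19,32) nearest=2 d=26 new=(5,11) → add node 3 parent=2 cost=9
22. q=(35,16) nearest=1 d=30 new=(10,8) → blocked by [6,9]×[1,10], reject
23. q=(40,2) nearest=1 d=35 new=(10,2) → blocked by [6,9]×[1,10], reject
24. q=(40,4) nearest=1 d=35 new=(10,4) → blocked by [6,9]×[1,10], reject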